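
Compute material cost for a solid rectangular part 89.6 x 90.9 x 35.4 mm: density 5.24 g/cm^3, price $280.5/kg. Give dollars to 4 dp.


V = 89.6 * 90.9 * 35.4 = 288320.256 mm^3 = 288.320256 cm^3
Mass = 288.320256 * 5.24 / 1000 = 1.51079814 kg
Cost = 1.51079814 * 280.5 = 423.7789 $


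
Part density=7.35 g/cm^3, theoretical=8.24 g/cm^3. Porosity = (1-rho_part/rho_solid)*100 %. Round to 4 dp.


Porosity = (1-7.35/8.24)*100 = 10.801 %


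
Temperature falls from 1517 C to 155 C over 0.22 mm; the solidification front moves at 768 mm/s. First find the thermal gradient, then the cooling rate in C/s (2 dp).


G = (1517-155)/0.22 = 6190.90909091 C/mm
CR = 6190.90909091 * 768 = 4754618.18 C/s


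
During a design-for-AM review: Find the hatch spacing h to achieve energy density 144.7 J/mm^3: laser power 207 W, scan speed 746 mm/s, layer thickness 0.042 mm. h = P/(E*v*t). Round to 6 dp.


h = 207 / (144.7*746*0.042) = 0.045658 mm


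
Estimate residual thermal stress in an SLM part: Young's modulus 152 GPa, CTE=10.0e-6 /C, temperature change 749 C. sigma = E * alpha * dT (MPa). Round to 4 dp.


sigma = 152*1000 * 10.0e-6 * 749 = 1138.48 MPa


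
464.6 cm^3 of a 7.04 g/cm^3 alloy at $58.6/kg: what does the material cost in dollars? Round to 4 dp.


Mass = 464.6*7.04/1000 = 3.270784 kg
Cost = 3.270784 * 58.6 = 191.6679 $


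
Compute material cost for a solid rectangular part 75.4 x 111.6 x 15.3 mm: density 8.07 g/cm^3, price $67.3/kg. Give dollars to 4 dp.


V = 75.4 * 111.6 * 15.3 = 128743.992 mm^3 = 128.743992 cm^3
Mass = 128.743992 * 8.07 / 1000 = 1.03896402 kg
Cost = 1.03896402 * 67.3 = 69.9223 $


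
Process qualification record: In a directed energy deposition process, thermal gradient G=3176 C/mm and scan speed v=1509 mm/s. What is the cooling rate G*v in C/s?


CR = 3176 * 1509 = 4792584 C/s


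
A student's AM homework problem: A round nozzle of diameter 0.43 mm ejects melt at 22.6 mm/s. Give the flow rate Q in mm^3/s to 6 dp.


A = pi*(0.43/2)^2 = 0.14522012 mm^2
Q = 0.14522012 * 22.6 = 3.281975 mm^3/s


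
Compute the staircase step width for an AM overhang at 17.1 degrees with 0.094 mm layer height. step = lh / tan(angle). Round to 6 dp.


step = 0.094 / tan(17.1) = 0.305552 mm


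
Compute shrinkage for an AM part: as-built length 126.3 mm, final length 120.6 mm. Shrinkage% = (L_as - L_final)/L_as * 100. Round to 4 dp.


Shrinkage = ((126.3-120.6)/126.3)*100 = 4.5131 %


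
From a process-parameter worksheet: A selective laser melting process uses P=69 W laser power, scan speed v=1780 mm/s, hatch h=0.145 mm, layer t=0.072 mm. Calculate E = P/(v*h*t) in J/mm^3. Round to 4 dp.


E = 69 / (1780*0.145*0.072) = 3.713 J/mm^3


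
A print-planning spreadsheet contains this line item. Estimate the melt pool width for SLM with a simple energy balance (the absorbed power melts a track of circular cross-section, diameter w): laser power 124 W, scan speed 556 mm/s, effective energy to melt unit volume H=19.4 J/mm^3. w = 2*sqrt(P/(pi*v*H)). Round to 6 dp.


w = 2*sqrt(124/(pi*556*19.4)) = 0.120984 mm


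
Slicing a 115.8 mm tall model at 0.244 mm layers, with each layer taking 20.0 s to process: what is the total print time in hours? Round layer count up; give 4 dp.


Layers = ceil(115.8/0.244) = 475
t = 475 * 20.0 / 3600 = 2.6389 hrs


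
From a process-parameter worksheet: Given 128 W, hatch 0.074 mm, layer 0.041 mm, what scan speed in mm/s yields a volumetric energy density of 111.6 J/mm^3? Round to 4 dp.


v = 128 / (111.6*0.074*0.041) = 378.0334 mm/s


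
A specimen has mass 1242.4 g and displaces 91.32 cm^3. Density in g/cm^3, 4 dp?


rho = 1242.4 / 91.32 = 13.6049 g/cm^3


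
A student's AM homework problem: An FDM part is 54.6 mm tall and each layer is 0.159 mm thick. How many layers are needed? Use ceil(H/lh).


Layers = ceil(54.6/0.159) = 344


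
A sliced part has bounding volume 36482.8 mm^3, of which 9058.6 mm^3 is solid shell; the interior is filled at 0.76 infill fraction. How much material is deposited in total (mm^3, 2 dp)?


V_infill = (36482.8 - 9058.6) * 0.76 = 20842.39
V_total = 9058.6 + 20842.39 = 29900.99 mm^3


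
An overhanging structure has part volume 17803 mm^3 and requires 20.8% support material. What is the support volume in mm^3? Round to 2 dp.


V_support = 17803 * 0.208 = 3703.02 mm^3


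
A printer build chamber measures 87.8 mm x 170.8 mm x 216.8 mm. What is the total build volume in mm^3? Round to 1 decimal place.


V = 87.8 * 170.8 * 216.8 = 3251184.8 mm^3


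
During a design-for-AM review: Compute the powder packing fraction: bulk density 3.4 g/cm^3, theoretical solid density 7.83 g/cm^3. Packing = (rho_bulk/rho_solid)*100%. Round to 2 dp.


Packing = (3.4/7.83)*100 = 43.42 %


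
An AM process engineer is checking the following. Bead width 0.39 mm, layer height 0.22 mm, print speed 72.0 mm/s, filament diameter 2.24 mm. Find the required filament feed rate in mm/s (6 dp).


Q = 0.39 * 0.22 * 72.0 = 6.1776 mm^3/s
A_fil = pi*(2.24/2)^2 = 3.94081382 mm^2
v_feed = 6.1776 / 3.94081382 = 1.567595 mm/s


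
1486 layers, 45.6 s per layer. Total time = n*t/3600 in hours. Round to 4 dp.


t = 1486 * 45.6 / 3600 = 18.8227 hrs


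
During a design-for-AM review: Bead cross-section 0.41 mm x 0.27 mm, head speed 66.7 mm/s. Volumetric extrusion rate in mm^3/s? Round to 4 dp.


Rate = 0.41 * 0.27 * 66.7 = 7.3837 mm^3/s


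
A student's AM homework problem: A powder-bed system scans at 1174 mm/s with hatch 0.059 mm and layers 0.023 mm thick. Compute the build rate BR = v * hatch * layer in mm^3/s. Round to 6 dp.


Rate = 1174 * 0.059 * 0.023 = 1.593118 mm^3/s


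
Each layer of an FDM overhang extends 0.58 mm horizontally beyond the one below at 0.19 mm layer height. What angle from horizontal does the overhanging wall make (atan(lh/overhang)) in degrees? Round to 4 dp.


angle = atan(0.19/0.58) = 18.1381 degrees


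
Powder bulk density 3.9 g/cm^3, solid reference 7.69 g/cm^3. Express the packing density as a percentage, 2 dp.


Packing = (3.9/7.69)*100 = 50.72 %


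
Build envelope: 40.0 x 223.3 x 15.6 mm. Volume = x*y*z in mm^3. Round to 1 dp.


V = 40.0 * 223.3 * 15.6 = 139339.2 mm^3


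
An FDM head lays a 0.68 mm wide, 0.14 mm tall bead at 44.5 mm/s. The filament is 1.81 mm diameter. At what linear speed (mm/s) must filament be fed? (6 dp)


Q = 0.68 * 0.14 * 44.5 = 4.2364 mm^3/s
A_fil = pi*(1.81/2)^2 = 2.57304292 mm^2
v_feed = 4.2364 / 2.57304292 = 1.646455 mm/s


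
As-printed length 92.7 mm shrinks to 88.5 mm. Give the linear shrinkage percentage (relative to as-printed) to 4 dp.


Shrinkage = ((92.7-88.5)/92.7)*100 = 4.5307 %


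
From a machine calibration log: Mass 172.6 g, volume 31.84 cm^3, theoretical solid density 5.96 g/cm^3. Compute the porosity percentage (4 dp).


rho_part = 172.6 / 31.84 = 5.42085427 g/cm^3
Porosity = (1 - 5.42085427/5.96)*100 = 9.0461 %


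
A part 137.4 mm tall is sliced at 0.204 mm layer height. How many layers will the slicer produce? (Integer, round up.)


Layers = ceil(137.4/0.204) = 674


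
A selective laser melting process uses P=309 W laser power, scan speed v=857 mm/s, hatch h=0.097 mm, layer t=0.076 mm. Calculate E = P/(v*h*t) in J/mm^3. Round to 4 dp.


E = 309 / (857*0.097*0.076) = 48.9094 J/mm^3


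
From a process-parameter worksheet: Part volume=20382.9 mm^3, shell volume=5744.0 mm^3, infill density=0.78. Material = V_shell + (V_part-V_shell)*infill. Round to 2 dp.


V_infill = (20382.9 - 5744.0) * 0.78 = 11418.34
V_total = 5744.0 + 11418.34 = 17162.34 mm^3


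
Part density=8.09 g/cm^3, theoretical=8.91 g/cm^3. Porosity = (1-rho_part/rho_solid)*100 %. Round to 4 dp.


Porosity = (1-8.09/8.91)*100 = 9.2031 %


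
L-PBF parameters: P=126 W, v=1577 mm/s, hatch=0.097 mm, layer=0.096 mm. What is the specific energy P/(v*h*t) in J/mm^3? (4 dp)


Build rate = 1577 * 0.097 * 0.096 = 14.685024 mm^3/s
SE = 126 / 14.685024 = 8.5802 J/mm^3


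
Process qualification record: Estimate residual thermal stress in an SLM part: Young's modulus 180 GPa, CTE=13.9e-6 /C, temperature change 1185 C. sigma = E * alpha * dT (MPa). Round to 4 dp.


sigma = 180*1000 * 13.9e-6 * 1185 = 2964.87 MPa


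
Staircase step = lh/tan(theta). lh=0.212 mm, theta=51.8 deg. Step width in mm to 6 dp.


step = 0.212 / tan(51.8) = 0.166828 mm


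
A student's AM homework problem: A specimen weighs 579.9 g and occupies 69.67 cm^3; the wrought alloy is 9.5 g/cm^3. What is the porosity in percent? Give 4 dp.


rho_part = 579.9 / 69.67 = 8.32352519 g/cm^3
Porosity = (1 - 8.32352519/9.5)*100 = 12.3839 %


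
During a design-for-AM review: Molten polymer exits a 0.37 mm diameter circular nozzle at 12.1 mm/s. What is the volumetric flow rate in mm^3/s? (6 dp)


A = pi*(0.37/2)^2 = 0.10752101 mm^2
Q = 0.10752101 * 12.1 = 1.301004 mm^3/s


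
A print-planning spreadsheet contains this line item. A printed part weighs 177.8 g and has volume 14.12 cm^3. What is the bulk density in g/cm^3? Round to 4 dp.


rho = 177.8 / 14.12 = 12.5921 g/cm^3


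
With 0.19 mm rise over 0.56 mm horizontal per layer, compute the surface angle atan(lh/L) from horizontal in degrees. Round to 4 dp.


angle = atan(0.19/0.56) = 18.7413 degrees


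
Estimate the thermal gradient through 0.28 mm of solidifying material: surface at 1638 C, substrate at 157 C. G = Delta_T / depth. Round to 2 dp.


G = (1638-157)/0.28 = 5289.29 C/mm


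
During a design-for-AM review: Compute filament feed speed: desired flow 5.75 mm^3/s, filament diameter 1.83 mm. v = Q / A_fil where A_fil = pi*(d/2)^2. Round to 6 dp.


A = pi*(1.83/2)^2 = 2.63022
v = 5.75 / 2.63022 = 2.186129 mm/s


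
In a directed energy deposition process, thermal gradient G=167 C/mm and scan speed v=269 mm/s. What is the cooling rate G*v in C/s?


CR = 167 * 269 = 44923 C/s


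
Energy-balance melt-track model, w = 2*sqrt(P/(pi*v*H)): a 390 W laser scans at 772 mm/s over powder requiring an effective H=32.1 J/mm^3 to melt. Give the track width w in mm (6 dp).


w = 2*sqrt(390/(pi*772*32.1)) = 0.141555 mm


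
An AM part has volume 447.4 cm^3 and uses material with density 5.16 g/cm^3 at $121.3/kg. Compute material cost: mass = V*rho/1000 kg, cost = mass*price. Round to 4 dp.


Mass = 447.4*5.16/1000 = 2.308584 kg
Cost = 2.308584 * 121.3 = 280.0312 $


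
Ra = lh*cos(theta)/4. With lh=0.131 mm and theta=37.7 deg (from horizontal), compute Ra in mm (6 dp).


Ra = 0.131 * cos(37.7) / 4 = 0.025913 mm


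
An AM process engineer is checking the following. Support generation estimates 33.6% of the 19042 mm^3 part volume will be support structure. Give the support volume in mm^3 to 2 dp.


V_support = 19042 * 0.336 = 6398.11 mm^3


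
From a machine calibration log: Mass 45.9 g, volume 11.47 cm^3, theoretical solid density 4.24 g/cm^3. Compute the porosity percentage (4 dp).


rho_part = 45.9 / 11.47 = 4.00174368 g/cm^3
Porosity = (1 - 4.00174368/4.24)*100 = 5.6193 %


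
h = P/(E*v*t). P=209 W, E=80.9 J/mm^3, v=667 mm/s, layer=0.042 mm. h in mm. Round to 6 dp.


h = 209 / (80.9*667*0.042) = 0.092219 mm


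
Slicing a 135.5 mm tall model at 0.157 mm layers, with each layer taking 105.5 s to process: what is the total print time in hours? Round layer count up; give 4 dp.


Layers = ceil(135.5/0.157) = 864
t = 864 * 105.5 / 3600 = 25.32 hrs


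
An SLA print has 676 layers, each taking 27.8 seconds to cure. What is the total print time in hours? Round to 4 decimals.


t = 676 * 27.8 / 3600 = 5.2202 hrs


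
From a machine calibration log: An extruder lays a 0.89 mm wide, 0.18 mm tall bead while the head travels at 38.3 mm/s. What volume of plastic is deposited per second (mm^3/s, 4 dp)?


Rate = 0.89 * 0.18 * 38.3 = 6.1357 mm^3/s


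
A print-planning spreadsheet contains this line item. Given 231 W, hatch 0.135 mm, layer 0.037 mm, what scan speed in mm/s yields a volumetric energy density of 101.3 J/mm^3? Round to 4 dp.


v = 231 / (101.3*0.135*0.037) = 456.5276 mm/s


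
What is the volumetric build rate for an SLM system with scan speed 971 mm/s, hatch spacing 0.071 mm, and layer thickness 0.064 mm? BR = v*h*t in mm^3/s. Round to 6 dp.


Rate = 971 * 0.071 * 0.064 = 4.412224 mm^3/s


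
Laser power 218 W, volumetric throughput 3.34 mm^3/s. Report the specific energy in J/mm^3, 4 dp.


SE = 218 / 3.34 = 65.2695 J/mm^3


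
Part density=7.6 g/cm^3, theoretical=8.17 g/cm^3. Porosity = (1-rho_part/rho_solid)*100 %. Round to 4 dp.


Porosity = (1-7.6/8.17)*100 = 6.9767 %


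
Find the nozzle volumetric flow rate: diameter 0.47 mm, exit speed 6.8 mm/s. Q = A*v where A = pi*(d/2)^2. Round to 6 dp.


A = pi*(0.47/2)^2 = 0.17349445 mm^2
Q = 0.17349445 * 6.8 = 1.179762 mm^3/s


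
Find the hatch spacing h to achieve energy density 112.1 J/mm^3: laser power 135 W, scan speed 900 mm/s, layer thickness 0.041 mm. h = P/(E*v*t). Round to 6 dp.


h = 135 / (112.1*900*0.041) = 0.032636 mm


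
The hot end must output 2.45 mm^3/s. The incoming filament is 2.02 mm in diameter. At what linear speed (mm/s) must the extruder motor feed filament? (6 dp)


A = pi*(2.02/2)^2 = 3.204739
v = 2.45 / 3.204739 = 0.764493 mm/s


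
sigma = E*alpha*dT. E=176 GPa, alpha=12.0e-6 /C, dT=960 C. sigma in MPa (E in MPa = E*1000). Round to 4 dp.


sigma = 176*1000 * 12.0e-6 * 960 = 2027.52 MPa


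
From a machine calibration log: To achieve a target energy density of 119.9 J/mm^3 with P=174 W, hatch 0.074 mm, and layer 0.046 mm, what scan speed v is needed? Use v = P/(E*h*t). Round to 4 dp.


v = 174 / (119.9*0.074*0.046) = 426.3247 mm/s


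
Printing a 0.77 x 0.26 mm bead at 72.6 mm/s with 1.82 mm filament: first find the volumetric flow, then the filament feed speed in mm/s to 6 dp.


Q = 0.77 * 0.26 * 72.6 = 14.53452 mm^3/s
A_fil = pi*(1.82/2)^2 = 2.60155288 mm^2
v_feed = 14.53452 / 2.60155288 = 5.586863 mm/s


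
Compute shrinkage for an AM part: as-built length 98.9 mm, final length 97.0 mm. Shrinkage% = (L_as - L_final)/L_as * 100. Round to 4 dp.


Shrinkage = ((98.9-97.0)/98.9)*100 = 1.9211 %


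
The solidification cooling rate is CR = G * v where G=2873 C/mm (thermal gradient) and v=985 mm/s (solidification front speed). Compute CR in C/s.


CR = 2873 * 985 = 2829905 C/s


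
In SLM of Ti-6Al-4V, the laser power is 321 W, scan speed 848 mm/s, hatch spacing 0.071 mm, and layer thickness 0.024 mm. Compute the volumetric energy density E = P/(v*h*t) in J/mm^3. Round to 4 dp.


E = 321 / (848*0.071*0.024) = 222.1466 J/mm^3


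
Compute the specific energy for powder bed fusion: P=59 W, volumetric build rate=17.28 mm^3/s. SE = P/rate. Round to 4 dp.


SE = 59 / 17.28 = 3.4144 J/mm^3


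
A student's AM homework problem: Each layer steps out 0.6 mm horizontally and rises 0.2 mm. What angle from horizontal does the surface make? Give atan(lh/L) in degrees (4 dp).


angle = atan(0.2/0.6) = 18.4349 degrees


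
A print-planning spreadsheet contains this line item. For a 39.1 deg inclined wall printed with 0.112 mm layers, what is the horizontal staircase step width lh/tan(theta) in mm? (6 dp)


step = 0.112 / tan(39.1) = 0.137816 mm


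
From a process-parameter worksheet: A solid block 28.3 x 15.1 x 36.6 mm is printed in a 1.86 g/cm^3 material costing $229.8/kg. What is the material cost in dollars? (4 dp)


V = 28.3 * 15.1 * 36.6 = 15640.278 mm^3 = 15.640278 cm^3
Mass = 15.640278 * 1.86 / 1000 = 0.02909092 kg
Cost = 0.02909092 * 229.8 = 6.6851 $


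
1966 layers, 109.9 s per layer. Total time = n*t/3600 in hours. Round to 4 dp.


t = 1966 * 109.9 / 3600 = 60.0176 hrs


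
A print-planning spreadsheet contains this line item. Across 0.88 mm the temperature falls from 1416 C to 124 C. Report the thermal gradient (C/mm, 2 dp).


G = (1416-124)/0.88 = 1468.18 C/mm


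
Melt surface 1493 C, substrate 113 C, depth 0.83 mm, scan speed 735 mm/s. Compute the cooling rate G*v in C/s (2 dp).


G = (1493-113)/0.83 = 1662.65060241 C/mm
CR = 1662.65060241 * 735 = 1222048.19 C/s


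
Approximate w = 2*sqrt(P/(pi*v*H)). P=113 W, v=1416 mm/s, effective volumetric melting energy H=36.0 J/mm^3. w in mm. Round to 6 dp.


w = 2*sqrt(113/(pi*1416*36.0)) = 0.053127 mm


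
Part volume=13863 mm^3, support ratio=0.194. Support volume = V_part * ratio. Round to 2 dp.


V_support = 13863 * 0.194 = 2689.42 mm^3


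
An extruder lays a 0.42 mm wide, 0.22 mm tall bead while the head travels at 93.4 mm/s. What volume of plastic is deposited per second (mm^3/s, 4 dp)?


Rate = 0.42 * 0.22 * 93.4 = 8.6302 mm^3/s


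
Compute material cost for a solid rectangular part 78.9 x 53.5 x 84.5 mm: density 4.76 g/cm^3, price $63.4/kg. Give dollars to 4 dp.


V = 78.9 * 53.5 * 84.5 = 356687.175 mm^3 = 356.687175 cm^3
Mass = 356.687175 * 4.76 / 1000 = 1.69783095 kg
Cost = 1.69783095 * 63.4 = 107.6425 $


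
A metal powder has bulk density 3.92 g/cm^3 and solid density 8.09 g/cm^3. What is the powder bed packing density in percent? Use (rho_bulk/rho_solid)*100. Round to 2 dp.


Packing = (3.92/8.09)*100 = 48.45 %


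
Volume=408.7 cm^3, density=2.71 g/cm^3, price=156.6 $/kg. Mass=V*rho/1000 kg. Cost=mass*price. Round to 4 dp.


Mass = 408.7*2.71/1000 = 1.107577 kg
Cost = 1.107577 * 156.6 = 173.4466 $


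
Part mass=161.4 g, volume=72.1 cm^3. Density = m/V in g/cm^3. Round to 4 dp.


rho = 161.4 / 72.1 = 2.2386 g/cm^3


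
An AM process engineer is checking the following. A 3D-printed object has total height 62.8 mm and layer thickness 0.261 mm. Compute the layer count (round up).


Layers = ceil(62.8/0.261) = 241


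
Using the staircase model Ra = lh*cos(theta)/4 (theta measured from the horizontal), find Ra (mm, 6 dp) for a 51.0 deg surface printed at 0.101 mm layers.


Ra = 0.101 * cos(51.0) / 4 = 0.01589 mm


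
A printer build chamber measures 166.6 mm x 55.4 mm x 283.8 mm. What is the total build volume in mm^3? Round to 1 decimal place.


V = 166.6 * 55.4 * 283.8 = 2619371.8 mm^3


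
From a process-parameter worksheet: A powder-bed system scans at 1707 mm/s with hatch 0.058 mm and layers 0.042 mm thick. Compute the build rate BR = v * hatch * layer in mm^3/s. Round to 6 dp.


Rate = 1707 * 0.058 * 0.042 = 4.158252 mm^3/s


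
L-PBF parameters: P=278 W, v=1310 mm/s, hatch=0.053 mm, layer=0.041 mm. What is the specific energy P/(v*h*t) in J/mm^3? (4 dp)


Build rate = 1310 * 0.053 * 0.041 = 2.84663 mm^3/s
SE = 278 / 2.84663 = 97.6593 J/mm^3


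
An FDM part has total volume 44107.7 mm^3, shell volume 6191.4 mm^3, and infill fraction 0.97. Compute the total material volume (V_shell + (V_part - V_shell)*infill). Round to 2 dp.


V_infill = (44107.7 - 6191.4) * 0.97 = 36778.81
V_total = 6191.4 + 36778.81 = 42970.21 mm^3


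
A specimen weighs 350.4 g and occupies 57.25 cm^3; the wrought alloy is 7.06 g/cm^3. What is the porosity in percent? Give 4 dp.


rho_part = 350.4 / 57.25 = 6.12052402 g/cm^3
Porosity = (1 - 6.12052402/7.06)*100 = 13.307 %


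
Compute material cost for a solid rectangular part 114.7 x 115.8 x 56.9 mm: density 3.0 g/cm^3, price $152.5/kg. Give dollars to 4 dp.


V = 114.7 * 115.8 * 56.9 = 755760.594 mm^3 = 755.760594 cm^3
Mass = 755.760594 * 3.0 / 1000 = 2.26728178 kg
Cost = 2.26728178 * 152.5 = 345.7605 $


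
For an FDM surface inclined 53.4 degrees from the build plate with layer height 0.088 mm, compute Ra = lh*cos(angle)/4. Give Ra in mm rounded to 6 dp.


Ra = 0.088 * cos(53.4) / 4 = 0.013117 mm


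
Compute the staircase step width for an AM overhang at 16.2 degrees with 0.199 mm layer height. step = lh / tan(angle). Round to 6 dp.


step = 0.199 / tan(16.2) = 0.684962 mm


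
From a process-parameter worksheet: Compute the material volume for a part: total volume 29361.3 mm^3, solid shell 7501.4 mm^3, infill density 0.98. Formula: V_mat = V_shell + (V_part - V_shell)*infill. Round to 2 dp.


V_infill = (29361.3 - 7501.4) * 0.98 = 21422.7
V_total = 7501.4 + 21422.7 = 28924.1 mm^3


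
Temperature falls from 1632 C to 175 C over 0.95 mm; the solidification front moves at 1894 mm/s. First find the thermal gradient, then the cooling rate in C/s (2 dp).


G = (1632-175)/0.95 = 1533.68421053 C/mm
CR = 1533.68421053 * 1894 = 2904797.89 C/s


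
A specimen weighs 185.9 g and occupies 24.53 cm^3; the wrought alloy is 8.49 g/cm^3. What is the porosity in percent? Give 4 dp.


rho_part = 185.9 / 24.53 = 7.57847534 g/cm^3
Porosity = (1 - 7.57847534/8.49)*100 = 10.7365 %


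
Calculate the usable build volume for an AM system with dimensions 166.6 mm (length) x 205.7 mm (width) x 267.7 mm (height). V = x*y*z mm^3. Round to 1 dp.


V = 166.6 * 205.7 * 267.7 = 9173977.3 mm^3


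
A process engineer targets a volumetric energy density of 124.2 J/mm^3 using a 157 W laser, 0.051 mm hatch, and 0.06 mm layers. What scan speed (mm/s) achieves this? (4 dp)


v = 157 / (124.2*0.051*0.06) = 413.1014 mm/s


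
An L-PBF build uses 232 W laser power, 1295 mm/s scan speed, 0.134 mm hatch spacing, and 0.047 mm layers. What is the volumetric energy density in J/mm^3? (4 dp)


E = 232 / (1295*0.134*0.047) = 28.4456 J/mm^3


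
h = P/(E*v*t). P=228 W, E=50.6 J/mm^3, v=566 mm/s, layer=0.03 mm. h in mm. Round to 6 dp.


h = 228 / (50.6*566*0.03) = 0.265367 mm


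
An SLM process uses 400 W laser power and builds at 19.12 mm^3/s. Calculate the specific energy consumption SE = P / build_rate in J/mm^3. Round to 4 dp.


SE = 400 / 19.12 = 20.9205 J/mm^3


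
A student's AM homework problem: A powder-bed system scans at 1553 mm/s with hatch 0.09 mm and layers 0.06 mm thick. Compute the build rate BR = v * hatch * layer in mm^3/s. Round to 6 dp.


Rate = 1553 * 0.09 * 0.06 = 8.3862 mm^3/s


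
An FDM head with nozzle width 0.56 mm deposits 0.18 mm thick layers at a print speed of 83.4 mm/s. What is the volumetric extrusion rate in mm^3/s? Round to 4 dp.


Rate = 0.56 * 0.18 * 83.4 = 8.4067 mm^3/s


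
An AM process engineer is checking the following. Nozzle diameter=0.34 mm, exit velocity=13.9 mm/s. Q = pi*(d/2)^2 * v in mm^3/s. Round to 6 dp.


A = pi*(0.34/2)^2 = 0.09079203 mm^2
Q = 0.09079203 * 13.9 = 1.262009 mm^3/s


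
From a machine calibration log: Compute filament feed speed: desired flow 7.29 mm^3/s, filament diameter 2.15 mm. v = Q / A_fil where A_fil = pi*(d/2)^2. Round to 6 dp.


A = pi*(2.15/2)^2 = 3.630503
v = 7.29 / 3.630503 = 2.007986 mm/s


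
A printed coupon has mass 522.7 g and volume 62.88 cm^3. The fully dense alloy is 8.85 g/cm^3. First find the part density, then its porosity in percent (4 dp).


rho_part = 522.7 / 62.88 = 8.31265903 g/cm^3
Porosity = (1 - 8.31265903/8.85)*100 = 6.0716 %


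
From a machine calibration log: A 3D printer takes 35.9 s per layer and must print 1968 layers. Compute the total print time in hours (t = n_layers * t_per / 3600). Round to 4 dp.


t = 1968 * 35.9 / 3600 = 19.6253 hrs


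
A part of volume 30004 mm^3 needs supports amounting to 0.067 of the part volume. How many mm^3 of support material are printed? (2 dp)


V_support = 30004 * 0.067 = 2010.27 mm^3


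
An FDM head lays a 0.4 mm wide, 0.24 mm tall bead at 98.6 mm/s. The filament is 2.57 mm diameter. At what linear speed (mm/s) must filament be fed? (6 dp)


Q = 0.4 * 0.24 * 98.6 = 9.4656 mm^3/s
A_fil = pi*(2.57/2)^2 = 5.18747633 mm^2
v_feed = 9.4656 / 5.18747633 = 1.824702 mm/s


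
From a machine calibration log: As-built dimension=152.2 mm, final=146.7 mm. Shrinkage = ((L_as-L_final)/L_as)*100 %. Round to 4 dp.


Shrinkage = ((152.2-146.7)/152.2)*100 = 3.6137 %


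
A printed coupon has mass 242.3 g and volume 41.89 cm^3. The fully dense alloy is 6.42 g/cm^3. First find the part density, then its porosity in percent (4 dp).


rho_part = 242.3 / 41.89 = 5.78419671 g/cm^3
Porosity = (1 - 5.78419671/6.42)*100 = 9.9035 %


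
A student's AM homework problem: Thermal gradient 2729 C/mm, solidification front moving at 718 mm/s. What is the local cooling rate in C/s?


CR = 2729 * 718 = 1959422 C/s


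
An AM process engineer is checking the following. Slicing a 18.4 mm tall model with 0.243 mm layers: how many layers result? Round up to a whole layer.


Layers = ceil(18.4/0.243) = 76


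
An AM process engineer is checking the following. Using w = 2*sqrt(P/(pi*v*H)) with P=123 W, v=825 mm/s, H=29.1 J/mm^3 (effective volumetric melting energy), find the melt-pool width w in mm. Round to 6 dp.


w = 2*sqrt(123/(pi*825*29.1)) = 0.080767 mm


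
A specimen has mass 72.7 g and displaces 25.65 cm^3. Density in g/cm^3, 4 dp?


rho = 72.7 / 25.65 = 2.8343 g/cm^3


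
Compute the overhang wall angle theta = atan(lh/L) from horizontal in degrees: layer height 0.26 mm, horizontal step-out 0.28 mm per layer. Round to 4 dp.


angle = atan(0.26/0.28) = 42.8789 degrees


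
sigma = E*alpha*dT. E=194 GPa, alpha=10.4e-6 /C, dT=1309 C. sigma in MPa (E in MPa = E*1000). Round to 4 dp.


sigma = 194*1000 * 10.4e-6 * 1309 = 2641.0384 MPa


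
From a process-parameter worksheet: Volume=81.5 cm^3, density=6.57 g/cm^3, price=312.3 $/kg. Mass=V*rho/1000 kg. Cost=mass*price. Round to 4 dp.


Mass = 81.5*6.57/1000 = 0.535455 kg
Cost = 0.535455 * 312.3 = 167.2226 $


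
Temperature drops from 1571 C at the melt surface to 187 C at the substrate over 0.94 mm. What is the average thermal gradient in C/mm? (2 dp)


G = (1571-187)/0.94 = 1472.34 C/mm


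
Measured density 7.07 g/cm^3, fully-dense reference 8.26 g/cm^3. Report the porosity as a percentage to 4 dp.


Porosity = (1-7.07/8.26)*100 = 14.4068 %


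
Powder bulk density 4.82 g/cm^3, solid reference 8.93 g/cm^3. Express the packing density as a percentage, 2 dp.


Packing = (4.82/8.93)*100 = 53.98 %


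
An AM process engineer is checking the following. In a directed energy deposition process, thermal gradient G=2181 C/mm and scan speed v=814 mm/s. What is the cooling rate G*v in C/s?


CR = 2181 * 814 = 1775334 C/s


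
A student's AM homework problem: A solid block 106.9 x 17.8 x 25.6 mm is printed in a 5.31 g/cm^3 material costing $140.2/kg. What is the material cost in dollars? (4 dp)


V = 106.9 * 17.8 * 25.6 = 48712.192 mm^3 = 48.712192 cm^3
Mass = 48.712192 * 5.31 / 1000 = 0.25866174 kg
Cost = 0.25866174 * 140.2 = 36.2644 $


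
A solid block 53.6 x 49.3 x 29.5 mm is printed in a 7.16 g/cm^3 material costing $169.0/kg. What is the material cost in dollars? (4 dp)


V = 53.6 * 49.3 * 29.5 = 77953.16 mm^3 = 77.95316 cm^3
Mass = 77.95316 * 7.16 / 1000 = 0.55814463 kg
Cost = 0.55814463 * 169.0 = 94.3264 $


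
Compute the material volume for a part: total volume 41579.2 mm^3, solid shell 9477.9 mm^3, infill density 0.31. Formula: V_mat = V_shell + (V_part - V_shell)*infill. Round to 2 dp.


V_infill = (41579.2 - 9477.9) * 0.31 = 9951.4
V_total = 9477.9 + 9951.4 = 19429.3 mm^3


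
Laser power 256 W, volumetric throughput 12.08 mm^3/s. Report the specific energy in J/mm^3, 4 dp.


SE = 256 / 12.08 = 21.1921 J/mm^3


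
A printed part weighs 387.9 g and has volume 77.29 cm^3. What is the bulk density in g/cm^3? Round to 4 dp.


rho = 387.9 / 77.29 = 5.0188 g/cm^3


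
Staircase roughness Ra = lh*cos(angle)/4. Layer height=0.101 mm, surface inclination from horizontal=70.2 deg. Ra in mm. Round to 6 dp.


Ra = 0.101 * cos(70.2) / 4 = 0.008553 mm


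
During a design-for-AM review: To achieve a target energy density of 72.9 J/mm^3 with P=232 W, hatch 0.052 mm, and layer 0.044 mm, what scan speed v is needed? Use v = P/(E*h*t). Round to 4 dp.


v = 232 / (72.9*0.052*0.044) = 1390.9273 mm/s


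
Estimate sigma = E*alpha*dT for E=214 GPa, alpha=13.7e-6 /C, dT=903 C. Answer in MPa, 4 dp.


sigma = 214*1000 * 13.7e-6 * 903 = 2647.4154 MPa


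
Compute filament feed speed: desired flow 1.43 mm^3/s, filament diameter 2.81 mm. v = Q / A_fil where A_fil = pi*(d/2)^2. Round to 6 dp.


A = pi*(2.81/2)^2 = 6.201582
v = 1.43 / 6.201582 = 0.230586 mm/s


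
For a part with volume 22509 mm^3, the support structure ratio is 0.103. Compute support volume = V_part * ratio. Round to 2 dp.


V_support = 22509 * 0.103 = 2318.43 mm^3


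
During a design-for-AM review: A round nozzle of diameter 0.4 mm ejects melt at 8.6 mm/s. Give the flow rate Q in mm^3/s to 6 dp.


A = pi*(0.4/2)^2 = 0.12566371 mm^2
Q = 0.12566371 * 8.6 = 1.080708 mm^3/s


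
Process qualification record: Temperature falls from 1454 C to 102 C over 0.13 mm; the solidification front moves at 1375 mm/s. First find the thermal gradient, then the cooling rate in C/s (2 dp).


G = (1454-102)/0.13 = 10400.0 C/mm
CR = 10400.0 * 1375 = 14300000.0 C/s


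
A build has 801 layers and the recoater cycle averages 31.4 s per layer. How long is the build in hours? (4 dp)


t = 801 * 31.4 / 3600 = 6.9865 hrs


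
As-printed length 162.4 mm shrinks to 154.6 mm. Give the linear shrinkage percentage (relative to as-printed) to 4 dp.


Shrinkage = ((162.4-154.6)/162.4)*100 = 4.803 %


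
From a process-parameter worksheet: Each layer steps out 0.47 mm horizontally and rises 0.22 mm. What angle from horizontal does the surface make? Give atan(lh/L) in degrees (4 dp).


angle = atan(0.22/0.47) = 25.0836 degrees


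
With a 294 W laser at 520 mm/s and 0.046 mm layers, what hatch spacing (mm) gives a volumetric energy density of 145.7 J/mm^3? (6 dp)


h = 294 / (145.7*520*0.046) = 0.084358 mm


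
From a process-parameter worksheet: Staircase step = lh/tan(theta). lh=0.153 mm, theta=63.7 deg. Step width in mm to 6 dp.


step = 0.153 / tan(63.7) = 0.075617 mm


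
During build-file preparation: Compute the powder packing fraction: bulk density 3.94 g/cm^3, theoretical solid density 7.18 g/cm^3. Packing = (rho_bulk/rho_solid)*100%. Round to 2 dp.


Packing = (3.94/7.18)*100 = 54.87 %


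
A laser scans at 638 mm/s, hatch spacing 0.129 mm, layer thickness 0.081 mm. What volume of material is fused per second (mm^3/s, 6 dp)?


Rate = 638 * 0.129 * 0.081 = 6.666462 mm^3/s


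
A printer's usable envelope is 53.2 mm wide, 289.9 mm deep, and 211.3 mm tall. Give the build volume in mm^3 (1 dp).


V = 53.2 * 289.9 * 211.3 = 3258812.3 mm^3


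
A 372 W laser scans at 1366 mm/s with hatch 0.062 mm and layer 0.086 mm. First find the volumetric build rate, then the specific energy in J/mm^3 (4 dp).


Build rate = 1366 * 0.062 * 0.086 = 7.283512 mm^3/s
SE = 372 / 7.283512 = 51.0743 J/mm^3


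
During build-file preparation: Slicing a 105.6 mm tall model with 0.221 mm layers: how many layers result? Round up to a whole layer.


Layers = ceil(105.6/0.221) = 478


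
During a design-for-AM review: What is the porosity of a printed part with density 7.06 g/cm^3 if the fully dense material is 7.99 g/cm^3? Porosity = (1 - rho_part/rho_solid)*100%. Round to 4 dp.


Porosity = (1-7.06/7.99)*100 = 11.6395 %


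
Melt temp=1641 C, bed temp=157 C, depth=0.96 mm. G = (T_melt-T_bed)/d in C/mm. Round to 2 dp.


G = (1641-157)/0.96 = 1545.83 C/mm


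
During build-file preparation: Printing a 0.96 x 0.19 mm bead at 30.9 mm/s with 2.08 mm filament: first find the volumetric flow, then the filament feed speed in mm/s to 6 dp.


Q = 0.96 * 0.19 * 30.9 = 5.63616 mm^3/s
A_fil = pi*(2.08/2)^2 = 3.39794661 mm^2
v_feed = 5.63616 / 3.39794661 = 1.658696 mm/s


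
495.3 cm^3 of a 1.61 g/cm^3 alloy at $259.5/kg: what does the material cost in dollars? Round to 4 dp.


Mass = 495.3*1.61/1000 = 0.797433 kg
Cost = 0.797433 * 259.5 = 206.9339 $


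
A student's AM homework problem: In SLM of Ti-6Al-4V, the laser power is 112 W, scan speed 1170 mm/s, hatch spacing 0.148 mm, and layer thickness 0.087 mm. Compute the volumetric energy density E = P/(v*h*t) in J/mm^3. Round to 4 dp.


E = 112 / (1170*0.148*0.087) = 7.4345 J/mm^3


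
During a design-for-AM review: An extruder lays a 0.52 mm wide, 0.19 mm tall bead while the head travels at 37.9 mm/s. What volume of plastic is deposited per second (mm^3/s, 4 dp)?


Rate = 0.52 * 0.19 * 37.9 = 3.7445 mm^3/s


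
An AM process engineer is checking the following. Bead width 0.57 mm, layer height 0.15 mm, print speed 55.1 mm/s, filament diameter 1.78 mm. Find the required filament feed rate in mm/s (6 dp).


Q = 0.57 * 0.15 * 55.1 = 4.71105 mm^3/s
A_fil = pi*(1.78/2)^2 = 2.48845554 mm^2
v_feed = 4.71105 / 2.48845554 = 1.893162 mm/s


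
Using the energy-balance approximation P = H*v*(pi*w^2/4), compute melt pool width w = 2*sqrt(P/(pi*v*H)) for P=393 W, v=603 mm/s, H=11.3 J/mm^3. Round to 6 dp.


w = 2*sqrt(393/(pi*603*11.3)) = 0.27099 mm


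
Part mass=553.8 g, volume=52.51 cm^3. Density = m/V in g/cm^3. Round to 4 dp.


rho = 553.8 / 52.51 = 10.5466 g/cm^3


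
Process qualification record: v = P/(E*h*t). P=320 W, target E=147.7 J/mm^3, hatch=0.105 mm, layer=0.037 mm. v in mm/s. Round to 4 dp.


v = 320 / (147.7*0.105*0.037) = 557.6715 mm/s


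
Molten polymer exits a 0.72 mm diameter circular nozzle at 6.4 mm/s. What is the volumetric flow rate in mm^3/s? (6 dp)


A = pi*(0.72/2)^2 = 0.40715041 mm^2
Q = 0.40715041 * 6.4 = 2.605763 mm^3/s


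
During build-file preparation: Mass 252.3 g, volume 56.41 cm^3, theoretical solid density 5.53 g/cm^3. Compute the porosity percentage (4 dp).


rho_part = 252.3 / 56.41 = 4.47261124 g/cm^3
Porosity = (1 - 4.47261124/5.53)*100 = 19.121 %


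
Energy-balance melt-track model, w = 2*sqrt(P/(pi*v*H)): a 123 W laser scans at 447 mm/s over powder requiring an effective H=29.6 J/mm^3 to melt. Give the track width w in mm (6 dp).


w = 2*sqrt(123/(pi*447*29.6)) = 0.108795 mm


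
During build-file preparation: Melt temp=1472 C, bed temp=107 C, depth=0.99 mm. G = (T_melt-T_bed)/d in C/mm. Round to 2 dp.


G = (1472-107)/0.99 = 1378.79 C/mm


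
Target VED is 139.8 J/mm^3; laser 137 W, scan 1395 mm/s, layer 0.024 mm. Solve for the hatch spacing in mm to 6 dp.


h = 137 / (139.8*1395*0.024) = 0.02927 mm


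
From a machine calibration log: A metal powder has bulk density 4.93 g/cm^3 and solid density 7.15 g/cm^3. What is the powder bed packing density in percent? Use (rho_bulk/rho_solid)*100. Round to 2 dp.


Packing = (4.93/7.15)*100 = 68.95 %


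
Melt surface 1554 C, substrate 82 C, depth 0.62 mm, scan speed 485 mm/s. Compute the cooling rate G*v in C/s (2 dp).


G = (1554-82)/0.62 = 2374.19354839 C/mm
CR = 2374.19354839 * 485 = 1151483.87 C/s


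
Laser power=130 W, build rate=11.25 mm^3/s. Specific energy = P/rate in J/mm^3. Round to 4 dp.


SE = 130 / 11.25 = 11.5556 J/mm^3


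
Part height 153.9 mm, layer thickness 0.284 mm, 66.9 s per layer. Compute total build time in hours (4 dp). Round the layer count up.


Layers = ceil(153.9/0.284) = 542
t = 542 * 66.9 / 3600 = 10.0722 hrs


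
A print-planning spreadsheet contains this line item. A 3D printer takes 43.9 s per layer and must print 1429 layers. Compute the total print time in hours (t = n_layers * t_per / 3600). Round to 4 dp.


t = 1429 * 43.9 / 3600 = 17.4259 hrs


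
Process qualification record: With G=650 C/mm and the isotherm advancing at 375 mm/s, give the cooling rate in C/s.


CR = 650 * 375 = 243750 C/s


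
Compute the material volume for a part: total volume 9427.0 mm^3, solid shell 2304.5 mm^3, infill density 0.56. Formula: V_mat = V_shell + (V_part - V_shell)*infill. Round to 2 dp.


V_infill = (9427.0 - 2304.5) * 0.56 = 3988.6
V_total = 2304.5 + 3988.6 = 6293.1 mm^3


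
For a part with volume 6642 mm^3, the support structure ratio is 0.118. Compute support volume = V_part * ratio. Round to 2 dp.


V_support = 6642 * 0.118 = 783.76 mm^3


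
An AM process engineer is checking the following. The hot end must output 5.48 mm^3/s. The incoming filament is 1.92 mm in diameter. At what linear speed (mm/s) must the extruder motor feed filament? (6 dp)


A = pi*(1.92/2)^2 = 2.895292
v = 5.48 / 2.895292 = 1.892728 mm/s


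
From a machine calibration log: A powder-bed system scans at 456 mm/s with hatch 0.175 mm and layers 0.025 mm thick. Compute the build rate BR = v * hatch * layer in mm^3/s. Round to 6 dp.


Rate = 456 * 0.175 * 0.025 = 1.995 mm^3/s


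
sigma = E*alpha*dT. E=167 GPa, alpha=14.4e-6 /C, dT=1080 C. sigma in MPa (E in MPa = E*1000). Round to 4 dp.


sigma = 167*1000 * 14.4e-6 * 1080 = 2597.184 MPa


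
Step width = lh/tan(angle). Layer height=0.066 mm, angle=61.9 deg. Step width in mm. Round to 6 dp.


step = 0.066 / tan(61.9) = 0.035241 mm


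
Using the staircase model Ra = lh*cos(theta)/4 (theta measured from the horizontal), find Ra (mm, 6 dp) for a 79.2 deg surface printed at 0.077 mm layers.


Ra = 0.077 * cos(79.2) / 4 = 0.003607 mm


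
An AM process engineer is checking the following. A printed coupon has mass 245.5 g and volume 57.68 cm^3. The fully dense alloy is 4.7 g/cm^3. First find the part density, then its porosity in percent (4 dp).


rho_part = 245.5 / 57.68 = 4.25624133 g/cm^3
Porosity = (1 - 4.25624133/4.7)*100 = 9.4417 %


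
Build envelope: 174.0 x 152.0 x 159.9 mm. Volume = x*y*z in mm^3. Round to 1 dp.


V = 174.0 * 152.0 * 159.9 = 4229035.2 mm^3


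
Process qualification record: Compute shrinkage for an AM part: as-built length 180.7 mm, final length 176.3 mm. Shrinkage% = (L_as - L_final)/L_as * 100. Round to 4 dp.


Shrinkage = ((180.7-176.3)/180.7)*100 = 2.435 %


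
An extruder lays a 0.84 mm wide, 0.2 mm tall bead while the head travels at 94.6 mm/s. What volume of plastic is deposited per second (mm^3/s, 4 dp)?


Rate = 0.84 * 0.2 * 94.6 = 15.8928 mm^3/s


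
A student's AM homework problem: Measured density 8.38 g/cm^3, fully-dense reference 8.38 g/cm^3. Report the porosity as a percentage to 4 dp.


Porosity = (1-8.38/8.38)*100 = 0.0 %


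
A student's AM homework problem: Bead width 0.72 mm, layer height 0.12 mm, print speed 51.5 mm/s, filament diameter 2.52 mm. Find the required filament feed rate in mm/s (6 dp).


Q = 0.72 * 0.12 * 51.5 = 4.4496 mm^3/s
A_fil = pi*(2.52/2)^2 = 4.9875925 mm^2
v_feed = 4.4496 / 4.9875925 = 0.892134 mm/s


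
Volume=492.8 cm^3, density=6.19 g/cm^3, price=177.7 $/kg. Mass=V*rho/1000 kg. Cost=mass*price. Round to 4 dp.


Mass = 492.8*6.19/1000 = 3.050432 kg
Cost = 3.050432 * 177.7 = 542.0618 $


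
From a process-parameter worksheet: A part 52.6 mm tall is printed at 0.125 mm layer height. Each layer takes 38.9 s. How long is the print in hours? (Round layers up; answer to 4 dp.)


Layers = ceil(52.6/0.125) = 421
t = 421 * 38.9 / 3600 = 4.5491 hrs


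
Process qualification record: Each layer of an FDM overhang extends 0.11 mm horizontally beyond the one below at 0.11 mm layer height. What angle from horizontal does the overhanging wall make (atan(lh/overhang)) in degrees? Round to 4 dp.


angle = atan(0.11/0.11) = 45.0 degrees


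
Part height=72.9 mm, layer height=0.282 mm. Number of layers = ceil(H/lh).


Layers = ceil(72.9/0.282) = 259


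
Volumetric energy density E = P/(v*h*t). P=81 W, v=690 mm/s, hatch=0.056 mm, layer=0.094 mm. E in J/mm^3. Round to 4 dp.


E = 81 / (690*0.056*0.094) = 22.3008 J/mm^3


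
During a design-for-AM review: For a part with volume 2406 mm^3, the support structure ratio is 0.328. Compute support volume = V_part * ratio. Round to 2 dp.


V_support = 2406 * 0.328 = 789.17 mm^3


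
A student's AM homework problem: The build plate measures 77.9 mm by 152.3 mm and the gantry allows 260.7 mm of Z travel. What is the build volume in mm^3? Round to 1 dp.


V = 77.9 * 152.3 * 260.7 = 3092989.1 mm^3
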